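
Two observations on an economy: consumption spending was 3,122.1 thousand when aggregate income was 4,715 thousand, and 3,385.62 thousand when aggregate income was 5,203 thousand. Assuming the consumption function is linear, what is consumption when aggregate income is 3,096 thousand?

C = 2247.84

MPC = (3385.62 − 3122.1)/(5203 − 4715) = 263.52/488 = 0.54
a = 3122.1 − 0.54(4715) = 3122.1 − 2546.1 = 576
C = 576 + 0.54(3096) = 576 + 1671.84 = 2247.84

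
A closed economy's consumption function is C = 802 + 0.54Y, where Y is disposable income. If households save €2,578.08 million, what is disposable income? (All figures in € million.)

Y = 7348

S = Y − C = -802 + 0.46Y
-802 + 0.46Y = 2578.08, so 0.46Y = 3380.08 and Y = 7348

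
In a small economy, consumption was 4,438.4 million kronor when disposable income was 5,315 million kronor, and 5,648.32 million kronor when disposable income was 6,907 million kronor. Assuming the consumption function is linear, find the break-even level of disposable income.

Y = 1662.5

MPC = (5648.32 − 4438.4)/(6907 − 5315) = 1209.92/1592 = 0.76
a = 4438.4 − 0.76(5315) = 4438.4 − 4039.4 = 399
Break-even: Y = a/(1−MPC) = 399/0.24 = 1662.5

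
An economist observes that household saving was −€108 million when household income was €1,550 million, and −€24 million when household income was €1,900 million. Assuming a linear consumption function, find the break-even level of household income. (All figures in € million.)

MPS = ΔS/ΔY = (-24 − (-108))/(1900 − 1550) = 84/350 = 0.24
MPC = 1 − MPS = 0.76
From S(1550) = -108: −a + 0.24(1550) = -108, so a = 372 − (-108) = 480
Break-even (S = 0): Y = a/MPS = 480/0.24 = 2000

Y = 2000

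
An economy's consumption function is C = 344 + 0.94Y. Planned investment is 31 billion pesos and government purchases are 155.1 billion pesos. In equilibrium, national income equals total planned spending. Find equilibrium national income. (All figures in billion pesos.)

Y = 8835

Y = C + I + G = 344 + 0.94Y + 31 + 155.1
Y − 0.94Y = 530.1
0.06Y = 530.1, so Y = 530.1/0.06 = 8835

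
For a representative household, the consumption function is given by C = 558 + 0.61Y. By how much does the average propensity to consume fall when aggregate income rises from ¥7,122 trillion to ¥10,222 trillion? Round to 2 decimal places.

ΔAPC = 0.02

At Y = 7122: C = 558 + 0.61(7122) = 4902.42, APC = 4902.42/7122 = 0.688
At Y = 10222: C = 6793.42, APC = 6793.42/10222 = 0.665
Fall in APC = 0.688 − 0.665 = 0.023 ≈ 0.02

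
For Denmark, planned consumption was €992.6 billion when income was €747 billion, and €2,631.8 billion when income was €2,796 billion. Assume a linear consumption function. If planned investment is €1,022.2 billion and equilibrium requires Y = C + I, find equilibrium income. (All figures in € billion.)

Y = 7086

MPC = (2631.8 − 992.6)/(2796 − 747) = 1639.2/2049 = 0.8
a = 992.6 − 0.8(747) = 395
Equilibrium: Y = 395 + 0.8Y + 1022.2
0.2Y = 1417.2, so Y = 1417.2/0.2 = 7086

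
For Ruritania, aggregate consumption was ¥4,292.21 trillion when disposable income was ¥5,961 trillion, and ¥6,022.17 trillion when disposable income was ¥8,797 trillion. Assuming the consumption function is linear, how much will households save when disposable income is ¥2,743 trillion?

S = 413.77

MPC = (6022.17 − 4292.21)/(8797 − 5961) = 1729.96/2836 = 0.61
a = 4292.21 − 0.61(5961) = 4292.21 − 3636.21 = 656
C = 656 + 0.61(2743) = 2329.23
S = 2743 − 2329.23 = 413.77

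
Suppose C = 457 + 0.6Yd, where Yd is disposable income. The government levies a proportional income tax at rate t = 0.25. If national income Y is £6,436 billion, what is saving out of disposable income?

Yd = (1 − 0.25)(6436) = 0.75(6436) = 4827
C = 457 + 0.6(4827) = 457 + 2896.2 = 3353.2
S = Yd − C = 4827 − 3353.2 = 1473.8

S = 1473.8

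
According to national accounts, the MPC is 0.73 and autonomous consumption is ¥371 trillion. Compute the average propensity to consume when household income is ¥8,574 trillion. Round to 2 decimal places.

C = 371 + 0.73(8574) = 6630.02
APC = C/Y = 6630.02/8574 = 0.77

APC = 0.77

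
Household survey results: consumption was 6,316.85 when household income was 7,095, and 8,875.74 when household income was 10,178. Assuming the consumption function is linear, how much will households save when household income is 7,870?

MPC = (8875.74 − 6316.85)/(10178 − 7095) = 2558.89/3083 = 0.83
a = 6316.85 − 0.83(7095) = 6316.85 − 5888.85 = 428
C = 428 + 0.83(7870) = 6960.1
S = 7870 − 6960.1 = 909.9

S = 909.9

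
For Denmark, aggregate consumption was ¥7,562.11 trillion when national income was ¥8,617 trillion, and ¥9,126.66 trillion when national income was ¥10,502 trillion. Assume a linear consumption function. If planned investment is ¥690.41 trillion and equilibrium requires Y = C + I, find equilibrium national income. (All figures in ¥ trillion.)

Y = 6473

MPC = (9126.66 − 7562.11)/(10502 − 8617) = 1564.55/1885 = 0.83
a = 7562.11 − 0.83(8617) = 410
Equilibrium: Y = 410 + 0.83Y + 690.41
0.17Y = 1100.41, so Y = 1100.41/0.17 = 6473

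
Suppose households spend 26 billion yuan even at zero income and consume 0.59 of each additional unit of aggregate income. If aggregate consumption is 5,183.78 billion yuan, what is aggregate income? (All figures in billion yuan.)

Y = 8742

26 + 0.59Y = 5183.78
0.59Y = 5157.78, so Y = 5157.78/0.59 = 8742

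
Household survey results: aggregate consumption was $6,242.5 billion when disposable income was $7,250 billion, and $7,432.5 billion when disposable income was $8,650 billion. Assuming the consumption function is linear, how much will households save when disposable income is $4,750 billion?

S = 632.5

MPC = (7432.5 − 6242.5)/(8650 − 7250) = 1190/1400 = 0.85
a = 6242.5 − 0.85(7250) = 6242.5 − 6162.5 = 80
C = 80 + 0.85(4750) = 4117.5
S = 4750 − 4117.5 = 632.5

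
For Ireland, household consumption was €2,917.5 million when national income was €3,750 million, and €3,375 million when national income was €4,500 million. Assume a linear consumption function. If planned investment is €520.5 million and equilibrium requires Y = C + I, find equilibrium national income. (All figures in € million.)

MPC = (3375 − 2917.5)/(4500 − 3750) = 457.5/750 = 0.61
a = 2917.5 − 0.61(3750) = 630
Equilibrium: Y = 630 + 0.61Y + 520.5
0.39Y = 1150.5, so Y = 1150.5/0.39 = 2950

Y = 2950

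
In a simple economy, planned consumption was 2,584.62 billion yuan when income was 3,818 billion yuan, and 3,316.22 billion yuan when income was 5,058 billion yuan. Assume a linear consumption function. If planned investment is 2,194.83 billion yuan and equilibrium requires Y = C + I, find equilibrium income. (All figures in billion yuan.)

MPC = (3316.22 − 2584.62)/(5058 − 3818) = 731.6/1240 = 0.59
a = 2584.62 − 0.59(3818) = 332
Equilibrium: Y = 332 + 0.59Y + 2194.83
0.41Y = 2526.83, so Y = 2526.83/0.41 = 6163

Y = 6163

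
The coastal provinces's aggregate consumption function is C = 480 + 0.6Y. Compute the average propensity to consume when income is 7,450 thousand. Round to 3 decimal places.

C = 480 + 0.6(7450) = 4950
APC = C/Y = 4950/7450 = 0.664

APC = 0.664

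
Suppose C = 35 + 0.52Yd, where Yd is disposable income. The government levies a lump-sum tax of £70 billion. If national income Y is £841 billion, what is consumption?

Yd = Y − T = 841 − 70 = 771
C = 35 + 0.52(771) = 35 + 400.92 = 435.92

C = 435.92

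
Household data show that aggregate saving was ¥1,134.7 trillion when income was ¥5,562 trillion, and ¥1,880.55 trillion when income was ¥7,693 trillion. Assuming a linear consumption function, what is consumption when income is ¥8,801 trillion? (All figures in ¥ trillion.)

C = 6532.65

MPS = ΔS/ΔY = (1880.55 − 1134.7)/(7693 − 5562) = 745.85/2131 = 0.35
MPC = 1 − MPS = 0.65
Autonomous saving = 1134.7 − 0.35(5562) = -812, so a = 812
C = 812 + 0.65(8801) = 812 + 5720.65 = 6532.65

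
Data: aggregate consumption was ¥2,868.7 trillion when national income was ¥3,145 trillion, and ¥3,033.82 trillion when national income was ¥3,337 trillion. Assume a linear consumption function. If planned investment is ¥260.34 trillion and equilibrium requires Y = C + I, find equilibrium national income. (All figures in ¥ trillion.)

Y = 3031

MPC = (3033.82 − 2868.7)/(3337 − 3145) = 165.12/192 = 0.86
a = 2868.7 − 0.86(3145) = 164
Equilibrium: Y = 164 + 0.86Y + 260.34
0.14Y = 424.34, so Y = 424.34/0.14 = 3031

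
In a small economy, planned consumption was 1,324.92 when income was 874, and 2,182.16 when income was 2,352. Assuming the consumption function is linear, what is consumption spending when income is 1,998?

C = 1976.84

MPC = (2182.16 − 1324.92)/(2352 − 874) = 857.24/1478 = 0.58
a = 1324.92 − 0.58(874) = 1324.92 − 506.92 = 818
C = 818 + 0.58(1998) = 818 + 1158.84 = 1976.84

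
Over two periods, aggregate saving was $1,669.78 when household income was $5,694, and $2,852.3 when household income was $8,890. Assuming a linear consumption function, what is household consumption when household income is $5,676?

C = 4012.88

MPS = ΔS/ΔY = (2852.3 − 1669.78)/(8890 − 5694) = 1182.52/3196 = 0.37
MPC = 1 − MPS = 0.63
Autonomous saving = 1669.78 − 0.37(5694) = -437, so a = 437
C = 437 + 0.63(5676) = 437 + 3575.88 = 4012.88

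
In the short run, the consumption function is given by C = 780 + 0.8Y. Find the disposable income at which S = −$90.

Y = 3450

S = Y − C = -780 + 0.2Y
-780 + 0.2Y = -90, so 0.2Y = 690 and Y = 3450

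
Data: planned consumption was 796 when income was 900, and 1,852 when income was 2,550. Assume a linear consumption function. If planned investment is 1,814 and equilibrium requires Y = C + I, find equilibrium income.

MPC = (1852 − 796)/(2550 − 900) = 1056/1650 = 0.64
a = 796 − 0.64(900) = 220
Equilibrium: Y = 220 + 0.64Y + 1814
0.36Y = 2034, so Y = 2034/0.36 = 5650

Y = 5650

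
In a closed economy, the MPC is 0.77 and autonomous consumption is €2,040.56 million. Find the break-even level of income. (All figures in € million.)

At break-even, C = Y: 2040.56 + 0.77Y = Y
0.23Y = 2040.56, so Y = 2040.56/0.23 = 8872

Y = 8872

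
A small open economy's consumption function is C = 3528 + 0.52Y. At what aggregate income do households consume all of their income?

Y = 7350

At break-even, C = Y: 3528 + 0.52Y = Y
0.48Y = 3528, so Y = 3528/0.48 = 7350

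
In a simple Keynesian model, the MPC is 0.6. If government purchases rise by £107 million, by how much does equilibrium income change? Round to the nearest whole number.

ΔY ≈ 268

The multiplier is 1/(1 − MPC) = 1/0.4.
ΔY = 107/0.4 = 267.50 ≈ 268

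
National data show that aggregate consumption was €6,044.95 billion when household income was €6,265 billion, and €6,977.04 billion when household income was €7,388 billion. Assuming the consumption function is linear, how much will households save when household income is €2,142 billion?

S = -480.86

MPC = (6977.04 − 6044.95)/(7388 − 6265) = 932.09/1123 = 0.83
a = 6044.95 − 0.83(6265) = 6044.95 − 5199.95 = 845
C = 845 + 0.83(2142) = 2622.86
S = 2142 − 2622.86 = -480.86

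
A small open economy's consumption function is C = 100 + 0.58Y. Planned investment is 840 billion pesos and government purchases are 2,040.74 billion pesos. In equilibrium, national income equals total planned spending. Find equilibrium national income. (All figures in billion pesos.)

Y = 7097

Y = C + I + G = 100 + 0.58Y + 840 + 2040.74
Y − 0.58Y = 2980.74
0.42Y = 2980.74, so Y = 2980.74/0.42 = 7097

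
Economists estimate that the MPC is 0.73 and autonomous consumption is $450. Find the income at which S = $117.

S = Y − C = -450 + 0.27Y
-450 + 0.27Y = 117, so 0.27Y = 567 and Y = 2100

Y = 2100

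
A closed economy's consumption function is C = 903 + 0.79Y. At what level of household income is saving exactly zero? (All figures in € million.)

Y = 4300

At break-even, C = Y: 903 + 0.79Y = Y
0.21Y = 903, so Y = 903/0.21 = 4300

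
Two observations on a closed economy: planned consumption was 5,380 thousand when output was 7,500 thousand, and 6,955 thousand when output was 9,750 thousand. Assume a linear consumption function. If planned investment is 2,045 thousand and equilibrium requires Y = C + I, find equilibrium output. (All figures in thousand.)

MPC = (6955 − 5380)/(9750 − 7500) = 1575/2250 = 0.7
a = 5380 − 0.7(7500) = 130
Equilibrium: Y = 130 + 0.7Y + 2045
0.3Y = 2175, so Y = 2175/0.3 = 7250

Y = 7250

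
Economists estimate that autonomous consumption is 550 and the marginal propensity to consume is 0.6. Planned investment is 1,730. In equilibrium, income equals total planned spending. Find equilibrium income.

Y = 5700

Y = C + I = 550 + 0.6Y + 1730
Y − 0.6Y = 2280
0.4Y = 2280, so Y = 2280/0.4 = 5700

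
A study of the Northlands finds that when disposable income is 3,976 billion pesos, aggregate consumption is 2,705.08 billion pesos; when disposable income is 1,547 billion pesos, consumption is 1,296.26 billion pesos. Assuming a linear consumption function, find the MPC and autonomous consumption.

MPC = ΔC/ΔY = (2705.08 − 1296.26)/(3976 − 1547) = 1408.82/2429 = 0.58
a = C − MPC·Y = 1296.26 − 0.58(1547) = 1296.26 − 897.26 = 399

MPC = 0.58; a = 399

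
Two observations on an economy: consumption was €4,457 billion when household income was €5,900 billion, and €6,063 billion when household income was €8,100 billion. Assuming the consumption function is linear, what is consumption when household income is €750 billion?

C = 697.5

MPC = (6063 − 4457)/(8100 − 5900) = 1606/2200 = 0.73
a = 4457 − 0.73(5900) = 4457 − 4307 = 150
C = 150 + 0.73(750) = 150 + 547.5 = 697.5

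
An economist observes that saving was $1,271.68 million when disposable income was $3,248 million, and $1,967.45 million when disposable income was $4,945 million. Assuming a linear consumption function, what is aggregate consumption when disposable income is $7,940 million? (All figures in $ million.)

MPS = ΔS/ΔY = (1967.45 − 1271.68)/(4945 − 3248) = 695.77/1697 = 0.41
MPC = 1 − MPS = 0.59
Autonomous saving = 1271.68 − 0.41(3248) = -60, so a = 60
C = 60 + 0.59(7940) = 60 + 4684.6 = 4744.6

C = 4744.6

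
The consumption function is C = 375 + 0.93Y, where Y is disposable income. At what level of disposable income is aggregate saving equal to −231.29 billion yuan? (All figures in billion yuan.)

Y = 2053

S = Y − C = -375 + 0.07Y
-375 + 0.07Y = -231.29, so 0.07Y = 143.71 and Y = 2053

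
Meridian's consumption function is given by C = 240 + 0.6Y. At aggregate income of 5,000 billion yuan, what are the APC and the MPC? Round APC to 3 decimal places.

MPC = 0.6 (the slope of the consumption function)
C = 240 + 0.6(5000) = 3240, so APC = 3240/5000 = 0.648

APC = 0.648; MPC = 0.6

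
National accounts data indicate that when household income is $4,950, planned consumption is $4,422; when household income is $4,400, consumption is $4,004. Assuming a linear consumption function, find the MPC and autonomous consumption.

MPC = 0.76; a = 660

MPC = ΔC/ΔY = (4422 − 4004)/(4950 − 4400) = 418/550 = 0.76
a = C − MPC·Y = 4004 − 0.76(4400) = 4004 − 3344 = 660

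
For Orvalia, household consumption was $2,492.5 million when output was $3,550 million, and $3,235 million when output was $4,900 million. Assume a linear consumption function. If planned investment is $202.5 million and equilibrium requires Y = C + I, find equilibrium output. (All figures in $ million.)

Y = 1650

MPC = (3235 − 2492.5)/(4900 − 3550) = 742.5/1350 = 0.55
a = 2492.5 − 0.55(3550) = 540
Equilibrium: Y = 540 + 0.55Y + 202.5
0.45Y = 742.5, so Y = 742.5/0.45 = 1650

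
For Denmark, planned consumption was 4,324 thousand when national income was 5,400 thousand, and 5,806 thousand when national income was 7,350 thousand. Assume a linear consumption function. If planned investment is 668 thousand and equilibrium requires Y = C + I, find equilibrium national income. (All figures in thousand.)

Y = 3700

MPC = (5806 − 4324)/(7350 − 5400) = 1482/1950 = 0.76
a = 4324 − 0.76(5400) = 220
Equilibrium: Y = 220 + 0.76Y + 668
0.24Y = 888, so Y = 888/0.24 = 3700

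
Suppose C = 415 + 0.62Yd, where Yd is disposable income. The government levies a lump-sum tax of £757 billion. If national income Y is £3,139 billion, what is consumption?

Yd = Y − T = 3139 − 757 = 2382
C = 415 + 0.62(2382) = 415 + 1476.84 = 1891.84

C = 1891.84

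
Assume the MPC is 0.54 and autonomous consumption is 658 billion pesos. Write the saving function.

S = -658 + 0.46Y

S = Y − C = Y − (658 + 0.54Y) = -658 + (1 − 0.54)Y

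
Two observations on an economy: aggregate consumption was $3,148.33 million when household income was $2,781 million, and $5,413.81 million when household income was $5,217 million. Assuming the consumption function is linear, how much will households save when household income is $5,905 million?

MPC = (5413.81 − 3148.33)/(5217 − 2781) = 2265.48/2436 = 0.93
a = 3148.33 − 0.93(2781) = 3148.33 − 2586.33 = 562
C = 562 + 0.93(5905) = 6053.65
S = 5905 − 6053.65 = -148.65

S = -148.65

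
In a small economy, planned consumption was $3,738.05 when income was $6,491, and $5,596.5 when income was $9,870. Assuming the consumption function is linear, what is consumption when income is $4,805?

MPC = (5596.5 − 3738.05)/(9870 − 6491) = 1858.45/3379 = 0.55
a = 3738.05 − 0.55(6491) = 3738.05 − 3570.05 = 168
C = 168 + 0.55(4805) = 168 + 2642.75 = 2810.75

C = 2810.75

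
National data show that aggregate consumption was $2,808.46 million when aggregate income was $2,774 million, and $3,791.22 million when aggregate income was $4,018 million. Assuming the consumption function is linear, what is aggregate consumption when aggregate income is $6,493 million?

C = 5746.47

MPC = (3791.22 − 2808.46)/(4018 − 2774) = 982.76/1244 = 0.79
a = 2808.46 − 0.79(2774) = 2808.46 − 2191.46 = 617
C = 617 + 0.79(6493) = 617 + 5129.47 = 5746.47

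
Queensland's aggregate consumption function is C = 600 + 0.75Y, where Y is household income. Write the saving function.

S = Y − C = Y − (600 + 0.75Y) = -600 + (1 − 0.75)Y

S = -600 + 0.25Y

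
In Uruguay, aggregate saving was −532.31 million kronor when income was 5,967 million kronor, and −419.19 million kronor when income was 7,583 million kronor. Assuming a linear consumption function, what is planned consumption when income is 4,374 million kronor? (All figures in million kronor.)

C = 5017.82

MPS = ΔS/ΔY = (-419.19 − (-532.31))/(7583 − 5967) = 113.12/1616 = 0.07
MPC = 1 − MPS = 0.93
Autonomous saving = -532.31 − 0.07(5967) = -950, so a = 950
C = 950 + 0.93(4374) = 950 + 4067.82 = 5017.82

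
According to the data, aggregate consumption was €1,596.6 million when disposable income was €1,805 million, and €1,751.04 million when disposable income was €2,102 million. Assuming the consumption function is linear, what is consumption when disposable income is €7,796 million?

C = 4711.92

MPC = (1751.04 − 1596.6)/(2102 − 1805) = 154.44/297 = 0.52
a = 1596.6 − 0.52(1805) = 1596.6 − 938.6 = 658
C = 658 + 0.52(7796) = 658 + 4053.92 = 4711.92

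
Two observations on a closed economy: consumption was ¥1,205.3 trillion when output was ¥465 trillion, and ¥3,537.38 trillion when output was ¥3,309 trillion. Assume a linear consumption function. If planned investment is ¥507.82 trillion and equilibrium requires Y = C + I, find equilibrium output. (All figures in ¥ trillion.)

MPC = (3537.38 − 1205.3)/(3309 − 465) = 2332.08/2844 = 0.82
a = 1205.3 − 0.82(465) = 824
Equilibrium: Y = 824 + 0.82Y + 507.82
0.18Y = 1331.82, so Y = 1331.82/0.18 = 7399

Y = 7399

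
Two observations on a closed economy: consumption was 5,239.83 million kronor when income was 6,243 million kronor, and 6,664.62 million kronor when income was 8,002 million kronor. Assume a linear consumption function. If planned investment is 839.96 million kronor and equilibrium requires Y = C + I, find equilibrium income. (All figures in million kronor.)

MPC = (6664.62 − 5239.83)/(8002 − 6243) = 1424.79/1759 = 0.81
a = 5239.83 − 0.81(6243) = 183
Equilibrium: Y = 183 + 0.81Y + 839.96
0.19Y = 1022.96, so Y = 1022.96/0.19 = 5384

Y = 5384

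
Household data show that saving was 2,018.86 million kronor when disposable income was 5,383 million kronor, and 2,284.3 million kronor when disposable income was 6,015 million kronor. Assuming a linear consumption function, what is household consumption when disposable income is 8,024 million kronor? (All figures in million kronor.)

MPS = ΔS/ΔY = (2284.3 − 2018.86)/(6015 − 5383) = 265.44/632 = 0.42
MPC = 1 − MPS = 0.58
Autonomous saving = 2018.86 − 0.42(5383) = -242, so a = 242
C = 242 + 0.58(8024) = 242 + 4653.92 = 4895.92

C = 4895.92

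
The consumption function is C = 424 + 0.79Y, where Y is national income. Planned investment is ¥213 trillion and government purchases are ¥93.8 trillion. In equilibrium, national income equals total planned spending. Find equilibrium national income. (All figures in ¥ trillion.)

Y = 3480

Y = C + I + G = 424 + 0.79Y + 213 + 93.8
Y − 0.79Y = 730.8
0.21Y = 730.8, so Y = 730.8/0.21 = 3480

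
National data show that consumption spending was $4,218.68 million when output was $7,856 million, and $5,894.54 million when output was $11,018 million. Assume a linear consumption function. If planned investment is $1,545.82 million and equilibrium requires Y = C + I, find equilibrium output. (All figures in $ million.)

Y = 3406

MPC = (5894.54 − 4218.68)/(11018 − 7856) = 1675.86/3162 = 0.53
a = 4218.68 − 0.53(7856) = 55
Equilibrium: Y = 55 + 0.53Y + 1545.82
0.47Y = 1600.82, so Y = 1600.82/0.47 = 3406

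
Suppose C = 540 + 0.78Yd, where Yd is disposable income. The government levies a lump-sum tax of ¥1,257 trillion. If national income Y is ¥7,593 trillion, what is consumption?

Yd = Y − T = 7593 − 1257 = 6336
C = 540 + 0.78(6336) = 540 + 4942.08 = 5482.08

C = 5482.08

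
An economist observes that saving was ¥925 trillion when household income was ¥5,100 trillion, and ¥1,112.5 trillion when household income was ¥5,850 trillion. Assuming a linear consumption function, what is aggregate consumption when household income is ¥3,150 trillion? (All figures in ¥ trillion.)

C = 2712.5

MPS = ΔS/ΔY = (1112.5 − 925)/(5850 − 5100) = 187.5/750 = 0.25
MPC = 1 − MPS = 0.75
Autonomous saving = 925 − 0.25(5100) = -350, so a = 350
C = 350 + 0.75(3150) = 350 + 2362.5 = 2712.5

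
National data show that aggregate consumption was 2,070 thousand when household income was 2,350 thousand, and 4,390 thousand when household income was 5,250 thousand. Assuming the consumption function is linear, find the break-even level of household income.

MPC = (4390 − 2070)/(5250 − 2350) = 2320/2900 = 0.8
a = 2070 − 0.8(2350) = 2070 − 1880 = 190
Break-even: Y = a/(1−MPC) = 190/0.2 = 950

Y = 950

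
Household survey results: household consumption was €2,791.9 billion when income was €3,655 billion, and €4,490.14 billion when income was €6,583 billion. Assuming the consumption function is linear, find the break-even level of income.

Y = 1600

MPC = (4490.14 − 2791.9)/(6583 − 3655) = 1698.24/2928 = 0.58
a = 2791.9 − 0.58(3655) = 2791.9 − 2119.9 = 672
Break-even: Y = a/(1−MPC) = 672/0.42 = 1600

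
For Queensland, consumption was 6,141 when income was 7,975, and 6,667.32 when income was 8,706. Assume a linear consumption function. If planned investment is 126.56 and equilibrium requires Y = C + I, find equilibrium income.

MPC = (6667.32 − 6141)/(8706 − 7975) = 526.32/731 = 0.72
a = 6141 − 0.72(7975) = 399
Equilibrium: Y = 399 + 0.72Y + 126.56
0.28Y = 525.56, so Y = 525.56/0.28 = 1877

Y = 1877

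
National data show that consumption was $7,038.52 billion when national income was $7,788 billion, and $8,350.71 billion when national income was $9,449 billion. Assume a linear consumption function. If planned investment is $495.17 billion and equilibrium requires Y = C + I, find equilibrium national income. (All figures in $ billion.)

Y = 6577

MPC = (8350.71 − 7038.52)/(9449 − 7788) = 1312.19/1661 = 0.79
a = 7038.52 − 0.79(7788) = 886
Equilibrium: Y = 886 + 0.79Y + 495.17
0.21Y = 1381.17, so Y = 1381.17/0.21 = 6577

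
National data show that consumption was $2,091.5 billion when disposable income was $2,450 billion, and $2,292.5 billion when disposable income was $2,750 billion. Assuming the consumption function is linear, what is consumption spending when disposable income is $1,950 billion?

C = 1756.5

MPC = (2292.5 − 2091.5)/(2750 − 2450) = 201/300 = 0.67
a = 2091.5 − 0.67(2450) = 2091.5 − 1641.5 = 450
C = 450 + 0.67(1950) = 450 + 1306.5 = 1756.5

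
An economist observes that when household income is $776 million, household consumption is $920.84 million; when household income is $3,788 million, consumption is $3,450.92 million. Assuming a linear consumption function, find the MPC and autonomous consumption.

MPC = ΔC/ΔY = (3450.92 − 920.84)/(3788 − 776) = 2530.08/3012 = 0.84
a = C − MPC·Y = 920.84 − 0.84(776) = 920.84 − 651.84 = 269

MPC = 0.84; a = 269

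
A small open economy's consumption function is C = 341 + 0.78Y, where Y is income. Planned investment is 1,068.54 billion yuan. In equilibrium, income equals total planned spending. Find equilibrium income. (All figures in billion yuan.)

Y = C + I = 341 + 0.78Y + 1068.54
Y − 0.78Y = 1409.54
0.22Y = 1409.54, so Y = 1409.54/0.22 = 6407

Y = 6407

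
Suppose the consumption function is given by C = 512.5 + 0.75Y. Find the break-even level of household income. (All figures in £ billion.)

At break-even, C = Y: 512.5 + 0.75Y = Y
0.25Y = 512.5, so Y = 512.5/0.25 = 2050

Y = 2050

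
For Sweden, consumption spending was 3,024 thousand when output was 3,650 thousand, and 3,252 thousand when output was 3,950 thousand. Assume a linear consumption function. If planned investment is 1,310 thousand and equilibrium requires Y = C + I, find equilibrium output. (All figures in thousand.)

MPC = (3252 − 3024)/(3950 − 3650) = 228/300 = 0.76
a = 3024 − 0.76(3650) = 250
Equilibrium: Y = 250 + 0.76Y + 1310
0.24Y = 1560, so Y = 1560/0.24 = 6500

Y = 6500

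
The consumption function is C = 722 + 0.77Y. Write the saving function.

S = Y − C = Y − (722 + 0.77Y) = -722 + (1 − 0.77)Y

S = -722 + 0.23Y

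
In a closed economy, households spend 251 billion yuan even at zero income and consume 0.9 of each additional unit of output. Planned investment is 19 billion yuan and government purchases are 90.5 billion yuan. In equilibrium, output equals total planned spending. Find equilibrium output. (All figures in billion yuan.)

Y = 3605

Y = C + I + G = 251 + 0.9Y + 19 + 90.5
Y − 0.9Y = 360.5
0.1Y = 360.5, so Y = 360.5/0.1 = 3605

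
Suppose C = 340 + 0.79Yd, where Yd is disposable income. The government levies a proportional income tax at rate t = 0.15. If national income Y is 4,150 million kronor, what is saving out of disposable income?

Yd = (1 − 0.15)(4150) = 0.85(4150) = 3527.5
C = 340 + 0.79(3527.5) = 340 + 2786.725 = 3126.725
S = Yd − C = 3527.5 − 3126.725 = 400.775

S = 400.775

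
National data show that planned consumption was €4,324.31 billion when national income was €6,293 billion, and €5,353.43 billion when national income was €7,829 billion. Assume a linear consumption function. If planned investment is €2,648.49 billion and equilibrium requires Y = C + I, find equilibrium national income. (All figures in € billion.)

MPC = (5353.43 − 4324.31)/(7829 − 6293) = 1029.12/1536 = 0.67
a = 4324.31 − 0.67(6293) = 108
Equilibrium: Y = 108 + 0.67Y + 2648.49
0.33Y = 2756.49, so Y = 2756.49/0.33 = 8353

Y = 8353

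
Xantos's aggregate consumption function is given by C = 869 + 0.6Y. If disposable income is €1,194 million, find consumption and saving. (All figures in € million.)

C = 869 + 0.6(1194) = 869 + 716.4 = 1585.4
S = Y − C = 1194 − 1585.4 = -391.4

C = 1585.4; S = -391.4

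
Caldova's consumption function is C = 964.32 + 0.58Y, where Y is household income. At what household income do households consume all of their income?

At break-even, C = Y: 964.32 + 0.58Y = Y
0.42Y = 964.32, so Y = 964.32/0.42 = 2296

Y = 2296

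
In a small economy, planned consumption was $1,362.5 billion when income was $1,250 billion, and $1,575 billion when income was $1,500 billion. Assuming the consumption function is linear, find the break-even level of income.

MPC = (1575 − 1362.5)/(1500 − 1250) = 212.5/250 = 0.85
a = 1362.5 − 0.85(1250) = 1362.5 − 1062.5 = 300
Break-even: Y = a/(1−MPC) = 300/0.15 = 2000

Y = 2000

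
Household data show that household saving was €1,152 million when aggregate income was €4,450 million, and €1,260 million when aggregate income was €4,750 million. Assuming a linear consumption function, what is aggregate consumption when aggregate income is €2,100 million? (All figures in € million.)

C = 1794

MPS = ΔS/ΔY = (1260 − 1152)/(4750 − 4450) = 108/300 = 0.36
MPC = 1 − MPS = 0.64
Autonomous saving = 1152 − 0.36(4450) = -450, so a = 450
C = 450 + 0.64(2100) = 450 + 1344 = 1794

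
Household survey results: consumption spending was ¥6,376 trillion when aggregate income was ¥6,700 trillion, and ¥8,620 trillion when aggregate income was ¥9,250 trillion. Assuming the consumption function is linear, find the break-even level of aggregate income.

MPC = (8620 − 6376)/(9250 − 6700) = 2244/2550 = 0.88
a = 6376 − 0.88(6700) = 6376 − 5896 = 480
Break-even: Y = a/(1−MPC) = 480/0.12 = 4000

Y = 4000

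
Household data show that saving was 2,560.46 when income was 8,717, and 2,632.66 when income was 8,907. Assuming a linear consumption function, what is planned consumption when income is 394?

C = 996.28

MPS = ΔS/ΔY = (2632.66 − 2560.46)/(8907 − 8717) = 72.2/190 = 0.38
MPC = 1 − MPS = 0.62
Autonomous saving = 2560.46 − 0.38(8717) = -752, so a = 752
C = 752 + 0.62(394) = 752 + 244.28 = 996.28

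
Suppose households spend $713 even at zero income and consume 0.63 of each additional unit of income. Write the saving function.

S = Y − C = Y − (713 + 0.63Y) = -713 + (1 − 0.63)Y

S = -713 + 0.37Y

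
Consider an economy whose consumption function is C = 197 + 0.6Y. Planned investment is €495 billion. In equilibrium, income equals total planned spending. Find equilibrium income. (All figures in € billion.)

Y = 1730

Y = C + I = 197 + 0.6Y + 495
Y − 0.6Y = 692
0.4Y = 692, so Y = 692/0.4 = 1730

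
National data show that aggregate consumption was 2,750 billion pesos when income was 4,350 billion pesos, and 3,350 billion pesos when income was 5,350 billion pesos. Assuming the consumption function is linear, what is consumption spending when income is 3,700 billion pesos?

C = 2360

MPC = (3350 − 2750)/(5350 − 4350) = 600/1000 = 0.6
a = 2750 − 0.6(4350) = 2750 − 2610 = 140
C = 140 + 0.6(3700) = 140 + 2220 = 2360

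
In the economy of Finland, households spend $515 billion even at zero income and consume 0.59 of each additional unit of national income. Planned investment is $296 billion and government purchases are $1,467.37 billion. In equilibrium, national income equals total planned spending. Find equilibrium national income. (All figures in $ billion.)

Y = 5557

Y = C + I + G = 515 + 0.59Y + 296 + 1467.37
Y − 0.59Y = 2278.37
0.41Y = 2278.37, so Y = 2278.37/0.41 = 5557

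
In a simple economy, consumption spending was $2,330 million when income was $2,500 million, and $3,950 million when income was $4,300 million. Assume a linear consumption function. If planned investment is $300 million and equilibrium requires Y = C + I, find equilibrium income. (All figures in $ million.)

Y = 3800

MPC = (3950 − 2330)/(4300 − 2500) = 1620/1800 = 0.9
a = 2330 − 0.9(2500) = 80
Equilibrium: Y = 80 + 0.9Y + 300
0.1Y = 380, so Y = 380/0.1 = 3800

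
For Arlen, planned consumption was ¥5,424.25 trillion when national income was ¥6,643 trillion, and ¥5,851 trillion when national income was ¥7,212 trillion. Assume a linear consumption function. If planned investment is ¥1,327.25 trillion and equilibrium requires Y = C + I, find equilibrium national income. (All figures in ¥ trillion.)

Y = 7077

MPC = (5851 − 5424.25)/(7212 − 6643) = 426.75/569 = 0.75
a = 5424.25 − 0.75(6643) = 442
Equilibrium: Y = 442 + 0.75Y + 1327.25
0.25Y = 1769.25, so Y = 1769.25/0.25 = 7077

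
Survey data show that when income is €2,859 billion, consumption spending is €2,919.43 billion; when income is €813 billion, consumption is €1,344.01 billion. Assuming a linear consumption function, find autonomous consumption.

a = 718

MPC = ΔC/ΔY = (2919.43 − 1344.01)/(2859 − 813) = 1575.42/2046 = 0.77
a = C − MPC·Y = 1344.01 − 0.77(813) = 1344.01 − 626.01 = 718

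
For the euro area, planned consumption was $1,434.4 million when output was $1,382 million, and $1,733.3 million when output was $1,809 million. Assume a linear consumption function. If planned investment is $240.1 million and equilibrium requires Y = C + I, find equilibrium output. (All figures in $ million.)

Y = 2357

MPC = (1733.3 − 1434.4)/(1809 − 1382) = 298.9/427 = 0.7
a = 1434.4 − 0.7(1382) = 467
Equilibrium: Y = 467 + 0.7Y + 240.1
0.3Y = 707.1, so Y = 707.1/0.3 = 2357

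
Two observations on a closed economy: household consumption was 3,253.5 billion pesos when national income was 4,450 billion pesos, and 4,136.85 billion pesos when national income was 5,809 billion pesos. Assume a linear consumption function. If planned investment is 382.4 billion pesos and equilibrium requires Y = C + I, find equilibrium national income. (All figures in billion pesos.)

Y = 2124

MPC = (4136.85 − 3253.5)/(5809 − 4450) = 883.35/1359 = 0.65
a = 3253.5 − 0.65(4450) = 361
Equilibrium: Y = 361 + 0.65Y + 382.4
0.35Y = 743.4, so Y = 743.4/0.35 = 2124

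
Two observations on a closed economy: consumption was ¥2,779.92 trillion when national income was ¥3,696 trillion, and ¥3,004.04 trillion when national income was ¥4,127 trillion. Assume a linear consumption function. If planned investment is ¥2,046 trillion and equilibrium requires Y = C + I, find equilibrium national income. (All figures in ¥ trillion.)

MPC = (3004.04 − 2779.92)/(4127 − 3696) = 224.12/431 = 0.52
a = 2779.92 − 0.52(3696) = 858
Equilibrium: Y = 858 + 0.52Y + 2046
0.48Y = 2904, so Y = 2904/0.48 = 6050

Y = 6050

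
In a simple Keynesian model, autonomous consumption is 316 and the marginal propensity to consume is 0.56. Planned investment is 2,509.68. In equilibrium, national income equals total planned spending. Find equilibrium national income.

Y = C + I = 316 + 0.56Y + 2509.68
Y − 0.56Y = 2825.68
0.44Y = 2825.68, so Y = 2825.68/0.44 = 6422

Y = 6422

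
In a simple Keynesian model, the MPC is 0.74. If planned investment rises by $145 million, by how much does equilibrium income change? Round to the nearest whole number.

ΔY ≈ 558

The multiplier is 1/(1 − MPC) = 1/0.26.
ΔY = 145/0.26 = 557.69 ≈ 558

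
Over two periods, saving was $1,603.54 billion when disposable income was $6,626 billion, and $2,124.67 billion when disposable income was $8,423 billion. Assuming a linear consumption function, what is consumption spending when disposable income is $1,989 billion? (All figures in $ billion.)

C = 1730.19

MPS = ΔS/ΔY = (2124.67 − 1603.54)/(8423 − 6626) = 521.13/1797 = 0.29
MPC = 1 − MPS = 0.71
Autonomous saving = 1603.54 − 0.29(6626) = -318, so a = 318
C = 318 + 0.71(1989) = 318 + 1412.19 = 1730.19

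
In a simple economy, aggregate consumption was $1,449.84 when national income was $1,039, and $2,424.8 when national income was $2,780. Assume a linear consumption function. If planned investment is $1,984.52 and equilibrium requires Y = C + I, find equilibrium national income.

MPC = (2424.8 − 1449.84)/(2780 − 1039) = 974.96/1741 = 0.56
a = 1449.84 − 0.56(1039) = 868
Equilibrium: Y = 868 + 0.56Y + 1984.52
0.44Y = 2852.52, so Y = 2852.52/0.44 = 6483

Y = 6483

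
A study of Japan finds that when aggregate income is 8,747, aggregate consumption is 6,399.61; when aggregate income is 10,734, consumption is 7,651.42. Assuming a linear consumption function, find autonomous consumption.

MPC = ΔC/ΔY = (7651.42 − 6399.61)/(10734 − 8747) = 1251.81/1987 = 0.63
a = C − MPC·Y = 6399.61 − 0.63(8747) = 6399.61 − 5510.61 = 889

a = 889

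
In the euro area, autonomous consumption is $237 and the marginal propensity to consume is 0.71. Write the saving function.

S = -237 + 0.29Y

S = Y − C = Y − (237 + 0.71Y) = -237 + (1 − 0.71)Y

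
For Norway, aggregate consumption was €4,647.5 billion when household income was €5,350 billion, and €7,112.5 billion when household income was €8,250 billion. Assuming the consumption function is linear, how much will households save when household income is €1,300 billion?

S = 95

MPC = (7112.5 − 4647.5)/(8250 − 5350) = 2465/2900 = 0.85
a = 4647.5 − 0.85(5350) = 4647.5 − 4547.5 = 100
C = 100 + 0.85(1300) = 1205
S = 1300 − 1205 = 95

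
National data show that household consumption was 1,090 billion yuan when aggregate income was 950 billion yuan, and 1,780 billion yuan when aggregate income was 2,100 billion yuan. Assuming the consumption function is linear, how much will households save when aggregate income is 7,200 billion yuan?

MPC = (1780 − 1090)/(2100 − 950) = 690/1150 = 0.6
a = 1090 − 0.6(950) = 1090 − 570 = 520
C = 520 + 0.6(7200) = 4840
S = 7200 − 4840 = 2360

S = 2360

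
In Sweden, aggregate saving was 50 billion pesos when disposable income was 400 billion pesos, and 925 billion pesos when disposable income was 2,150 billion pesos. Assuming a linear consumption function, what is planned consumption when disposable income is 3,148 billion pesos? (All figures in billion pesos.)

MPS = ΔS/ΔY = (925 − 50)/(2150 − 400) = 875/1750 = 0.5
MPC = 1 − MPS = 0.5
Autonomous saving = 50 − 0.5(400) = -150, so a = 150
C = 150 + 0.5(3148) = 150 + 1574 = 1724

C = 1724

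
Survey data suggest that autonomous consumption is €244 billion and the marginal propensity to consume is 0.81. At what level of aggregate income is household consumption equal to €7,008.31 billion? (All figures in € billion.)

244 + 0.81Y = 7008.31
0.81Y = 6764.31, so Y = 6764.31/0.81 = 8351

Y = 8351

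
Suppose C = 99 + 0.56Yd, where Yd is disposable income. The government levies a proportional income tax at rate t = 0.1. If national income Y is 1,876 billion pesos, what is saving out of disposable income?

S = 643.896

Yd = (1 − 0.1)(1876) = 0.9(1876) = 1688.4
C = 99 + 0.56(1688.4) = 99 + 945.504 = 1044.504
S = Yd − C = 1688.4 − 1044.504 = 643.896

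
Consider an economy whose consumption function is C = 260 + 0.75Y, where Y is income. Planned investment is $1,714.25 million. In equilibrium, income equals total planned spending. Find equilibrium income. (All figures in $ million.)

Y = C + I = 260 + 0.75Y + 1714.25
Y − 0.75Y = 1974.25
0.25Y = 1974.25, so Y = 1974.25/0.25 = 7897

Y = 7897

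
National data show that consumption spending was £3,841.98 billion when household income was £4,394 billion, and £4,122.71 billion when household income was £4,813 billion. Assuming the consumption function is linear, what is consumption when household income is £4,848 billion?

MPC = (4122.71 − 3841.98)/(4813 − 4394) = 280.73/419 = 0.67
a = 3841.98 − 0.67(4394) = 3841.98 − 2943.98 = 898
C = 898 + 0.67(4848) = 898 + 3248.16 = 4146.16

C = 4146.16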